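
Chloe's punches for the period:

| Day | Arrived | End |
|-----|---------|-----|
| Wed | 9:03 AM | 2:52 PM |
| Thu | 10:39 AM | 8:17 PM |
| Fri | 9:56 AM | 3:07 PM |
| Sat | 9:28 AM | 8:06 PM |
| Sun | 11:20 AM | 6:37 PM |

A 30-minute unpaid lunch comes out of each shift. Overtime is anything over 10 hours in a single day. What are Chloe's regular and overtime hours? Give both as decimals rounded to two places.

Regular 35.92 hours, overtime 0.13 hours

Wed: 9:03 AM–2:52 PM = 5 h 49 min; less 30 min break → 5 h 19 min
Thu: 10:39 AM–8:17 PM = 9 h 38 min; less 30 min break → 9 h 8 min
Fri: 9:56 AM–3:07 PM = 5 h 11 min; less 30 min break → 4 h 41 min
Sat: 9:28 AM–8:06 PM = 10 h 38 min; less 30 min break → 10 h 8 min
Sun: 11:20 AM–6:37 PM = 7 h 17 min; less 30 min break → 6 h 47 min
Wed reg 5 h 19 min / OT 0 h 0 min; Thu reg 9 h 8 min / OT 0 h 0 min; Fri reg 4 h 41 min / OT 0 h 0 min; Sat reg 10 h 0 min / OT 0 h 8 min; Sun reg 6 h 47 min / OT 0 h 0 min.
Totals: regular 35 h 55 min, overtime 0 h 8 min.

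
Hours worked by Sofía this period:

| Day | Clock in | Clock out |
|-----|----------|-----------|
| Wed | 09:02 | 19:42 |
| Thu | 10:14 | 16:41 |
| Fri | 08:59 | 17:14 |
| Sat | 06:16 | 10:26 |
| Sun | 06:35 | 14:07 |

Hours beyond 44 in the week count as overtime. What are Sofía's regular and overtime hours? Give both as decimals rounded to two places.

Wed: 09:02–19:42 = 10 h 40 min
Thu: 10:14–16:41 = 6 h 27 min
Fri: 08:59–17:14 = 8 h 15 min
Sat: 06:16–10:26 = 4 h 10 min
Sun: 06:35–14:07 = 7 h 32 min
Total worked: 37 h 4 min = 37.07 h.
Threshold 44 h → overtime 0 h 0 min, regular 37 h 4 min.

Regular 37.07 hours, overtime 0.00 hours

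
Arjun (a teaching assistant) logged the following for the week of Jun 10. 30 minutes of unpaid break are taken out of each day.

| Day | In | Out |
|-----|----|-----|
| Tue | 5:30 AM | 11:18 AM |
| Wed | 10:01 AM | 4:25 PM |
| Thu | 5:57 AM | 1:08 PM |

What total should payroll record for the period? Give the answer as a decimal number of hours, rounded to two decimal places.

Tue: 5:30 AM–11:18 AM = 5 h 48 min; less 30 min break → 5 h 18 min
Wed: 10:01 AM–4:25 PM = 6 h 24 min; less 30 min break → 5 h 54 min
Thu: 5:57 AM–1:08 PM = 7 h 11 min; less 30 min break → 6 h 41 min
Total: 5 h 18 min + 5 h 54 min + 6 h 41 min = 17 h 53 min.

17.88 hours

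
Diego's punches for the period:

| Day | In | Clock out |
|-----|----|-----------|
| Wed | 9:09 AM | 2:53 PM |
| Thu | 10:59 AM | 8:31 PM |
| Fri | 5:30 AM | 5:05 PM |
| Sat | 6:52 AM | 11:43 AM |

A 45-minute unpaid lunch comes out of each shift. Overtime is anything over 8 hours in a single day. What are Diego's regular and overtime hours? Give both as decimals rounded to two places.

Regular 25.08 hours, overtime 3.62 hours

Wed: 9:09 AM–2:53 PM = 5 h 44 min; less 45 min break → 4 h 59 min
Thu: 10:59 AM–8:31 PM = 9 h 32 min; less 45 min break → 8 h 47 min
Fri: 5:30 AM–5:05 PM = 11 h 35 min; less 45 min break → 10 h 50 min
Sat: 6:52 AM–11:43 AM = 4 h 51 min; less 45 min break → 4 h 6 min
Wed reg 4 h 59 min / OT 0 h 0 min; Thu reg 8 h 0 min / OT 0 h 47 min; Fri reg 8 h 0 min / OT 2 h 50 min; Sat reg 4 h 6 min / OT 0 h 0 min.
Totals: regular 25 h 5 min, overtime 3 h 37 min.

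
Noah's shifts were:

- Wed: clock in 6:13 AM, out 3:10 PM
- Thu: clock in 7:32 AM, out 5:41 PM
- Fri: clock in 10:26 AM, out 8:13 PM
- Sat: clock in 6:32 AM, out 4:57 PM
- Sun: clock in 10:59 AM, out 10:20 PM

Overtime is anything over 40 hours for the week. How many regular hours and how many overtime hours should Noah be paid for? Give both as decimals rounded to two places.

Regular 40.00 hours, overtime 10.65 hours

Wed: 6:13 AM–3:10 PM = 8 h 57 min
Thu: 7:32 AM–5:41 PM = 10 h 9 min
Fri: 10:26 AM–8:13 PM = 9 h 47 min
Sat: 6:32 AM–4:57 PM = 10 h 25 min
Sun: 10:59 AM–10:20 PM = 11 h 21 min
Total worked: 50 h 39 min = 50.65 h.
Threshold 40 h → overtime 10 h 39 min, regular 40 h 0 min.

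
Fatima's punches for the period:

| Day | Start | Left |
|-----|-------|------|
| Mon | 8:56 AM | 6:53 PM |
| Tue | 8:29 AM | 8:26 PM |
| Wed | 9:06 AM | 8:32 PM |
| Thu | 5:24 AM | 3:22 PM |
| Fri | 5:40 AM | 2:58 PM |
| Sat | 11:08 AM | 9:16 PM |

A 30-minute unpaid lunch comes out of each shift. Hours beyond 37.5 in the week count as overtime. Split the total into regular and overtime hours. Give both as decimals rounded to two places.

Regular 37.50 hours, overtime 22.23 hours

Mon: 8:56 AM–6:53 PM = 9 h 57 min; less 30 min break → 9 h 27 min
Tue: 8:29 AM–8:26 PM = 11 h 57 min; less 30 min break → 11 h 27 min
Wed: 9:06 AM–8:32 PM = 11 h 26 min; less 30 min break → 10 h 56 min
Thu: 5:24 AM–3:22 PM = 9 h 58 min; less 30 min break → 9 h 28 min
Fri: 5:40 AM–2:58 PM = 9 h 18 min; less 30 min break → 8 h 48 min
Sat: 11:08 AM–9:16 PM = 10 h 8 min; less 30 min break → 9 h 38 min
Total worked: 59 h 44 min = 59.73 h.
Threshold 37.5 h → overtime 22 h 14 min, regular 37 h 30 min.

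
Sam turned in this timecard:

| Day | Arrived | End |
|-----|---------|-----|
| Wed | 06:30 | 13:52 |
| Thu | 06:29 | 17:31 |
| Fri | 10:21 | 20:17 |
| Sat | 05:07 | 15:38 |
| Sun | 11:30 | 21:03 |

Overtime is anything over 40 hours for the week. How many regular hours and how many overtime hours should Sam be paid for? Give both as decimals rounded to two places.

Regular 40.00 hours, overtime 8.40 hours

Wed: 06:30–13:52 = 7 h 22 min
Thu: 06:29–17:31 = 11 h 2 min
Fri: 10:21–20:17 = 9 h 56 min
Sat: 05:07–15:38 = 10 h 31 min
Sun: 11:30–21:03 = 9 h 33 min
Total worked: 48 h 24 min = 48.40 h.
Threshold 40 h → overtime 8 h 24 min, regular 40 h 0 min.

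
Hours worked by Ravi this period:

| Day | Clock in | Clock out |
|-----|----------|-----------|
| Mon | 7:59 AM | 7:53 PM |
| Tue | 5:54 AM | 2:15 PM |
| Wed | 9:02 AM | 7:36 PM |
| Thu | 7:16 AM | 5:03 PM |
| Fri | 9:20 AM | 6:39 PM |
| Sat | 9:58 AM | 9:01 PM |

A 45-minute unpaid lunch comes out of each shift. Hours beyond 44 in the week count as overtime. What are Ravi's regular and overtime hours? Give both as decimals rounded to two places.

Mon: 7:59 AM–7:53 PM = 11 h 54 min; less 45 min break → 11 h 9 min
Tue: 5:54 AM–2:15 PM = 8 h 21 min; less 45 min break → 7 h 36 min
Wed: 9:02 AM–7:36 PM = 10 h 34 min; less 45 min break → 9 h 49 min
Thu: 7:16 AM–5:03 PM = 9 h 47 min; less 45 min break → 9 h 2 min
Fri: 9:20 AM–6:39 PM = 9 h 19 min; less 45 min break → 8 h 34 min
Sat: 9:58 AM–9:01 PM = 11 h 3 min; less 45 min break → 10 h 18 min
Total worked: 56 h 28 min = 56.47 h.
Threshold 44 h → overtime 12 h 28 min, regular 44 h 0 min.

Regular 44.00 hours, overtime 12.47 hours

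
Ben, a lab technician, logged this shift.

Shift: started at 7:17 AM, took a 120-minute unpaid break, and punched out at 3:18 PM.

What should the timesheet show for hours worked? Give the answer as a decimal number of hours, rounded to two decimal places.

6.02 hours

Shift: 7:17 AM–3:18 PM = 8 h 1 min; less 120 min break → 6 h 1 min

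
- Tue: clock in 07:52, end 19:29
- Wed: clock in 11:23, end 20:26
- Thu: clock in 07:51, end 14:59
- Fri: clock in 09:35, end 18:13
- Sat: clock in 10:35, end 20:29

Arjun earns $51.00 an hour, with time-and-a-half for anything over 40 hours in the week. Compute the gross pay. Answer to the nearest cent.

$2524.50

Tue: 07:52–19:29 = 11 h 37 min
Wed: 11:23–20:26 = 9 h 3 min
Thu: 07:51–14:59 = 7 h 8 min
Fri: 09:35–18:13 = 8 h 38 min
Sat: 10:35–20:29 = 9 h 54 min
Total worked: 46 h 20 min = 2780 min.
Regular 40 h 0 min = 2400 min at $51.00/h; overtime 6 h 20 min = 380 min at $76.50/h.
Pay = (2400 × $51.00 + 380 × $76.50) ÷ 60 = $2524.50.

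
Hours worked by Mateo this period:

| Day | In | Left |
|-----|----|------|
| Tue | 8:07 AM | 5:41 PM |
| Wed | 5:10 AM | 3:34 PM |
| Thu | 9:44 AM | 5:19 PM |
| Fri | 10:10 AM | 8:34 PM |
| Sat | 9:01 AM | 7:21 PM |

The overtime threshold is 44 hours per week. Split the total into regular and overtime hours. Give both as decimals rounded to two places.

Regular 44.00 hours, overtime 4.28 hours

Tue: 8:07 AM–5:41 PM = 9 h 34 min
Wed: 5:10 AM–3:34 PM = 10 h 24 min
Thu: 9:44 AM–5:19 PM = 7 h 35 min
Fri: 10:10 AM–8:34 PM = 10 h 24 min
Sat: 9:01 AM–7:21 PM = 10 h 20 min
Total worked: 48 h 17 min = 48.28 h.
Threshold 44 h → overtime 4 h 17 min, regular 44 h 0 min.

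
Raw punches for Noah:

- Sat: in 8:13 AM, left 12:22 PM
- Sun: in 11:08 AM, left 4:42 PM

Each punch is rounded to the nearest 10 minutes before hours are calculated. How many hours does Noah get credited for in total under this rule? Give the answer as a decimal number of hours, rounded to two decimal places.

Sat: in 8:13 AM→8:10 AM, out 12:22 PM→12:20 PM; 4 h 10 min
Sun: in 11:08 AM→11:10 AM, out 4:42 PM→4:40 PM; 5 h 30 min
Total credited: 9 h 40 min.

9.67 hours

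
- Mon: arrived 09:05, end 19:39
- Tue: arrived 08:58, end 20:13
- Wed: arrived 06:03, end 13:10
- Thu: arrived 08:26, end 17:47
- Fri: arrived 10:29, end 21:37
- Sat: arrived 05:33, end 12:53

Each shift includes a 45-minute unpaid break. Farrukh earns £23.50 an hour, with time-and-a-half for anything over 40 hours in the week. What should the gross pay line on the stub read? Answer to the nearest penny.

Mon: 09:05–19:39 = 10 h 34 min; less 45 min break → 9 h 49 min
Tue: 08:58–20:13 = 11 h 15 min; less 45 min break → 10 h 30 min
Wed: 06:03–13:10 = 7 h 7 min; less 45 min break → 6 h 22 min
Thu: 08:26–17:47 = 9 h 21 min; less 45 min break → 8 h 36 min
Fri: 10:29–21:37 = 11 h 8 min; less 45 min break → 10 h 23 min
Sat: 05:33–12:53 = 7 h 20 min; less 45 min break → 6 h 35 min
Total worked: 52 h 15 min = 3135 min.
Regular 40 h 0 min = 2400 min at £23.50/h; overtime 12 h 15 min = 735 min at £35.25/h.
Pay = (2400 × £23.50 + 735 × £35.25) ÷ 60 = £1371.81.

£1371.81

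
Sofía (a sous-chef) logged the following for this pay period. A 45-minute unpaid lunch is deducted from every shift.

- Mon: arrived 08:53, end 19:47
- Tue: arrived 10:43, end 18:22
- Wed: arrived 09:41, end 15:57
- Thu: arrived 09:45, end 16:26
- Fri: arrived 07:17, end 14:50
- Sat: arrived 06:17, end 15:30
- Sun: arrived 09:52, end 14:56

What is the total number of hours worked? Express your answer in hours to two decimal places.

48.08 hours

Mon: 08:53–19:47 = 10 h 54 min; less 45 min break → 10 h 9 min
Tue: 10:43–18:22 = 7 h 39 min; less 45 min break → 6 h 54 min
Wed: 09:41–15:57 = 6 h 16 min; less 45 min break → 5 h 31 min
Thu: 09:45–16:26 = 6 h 41 min; less 45 min break → 5 h 56 min
Fri: 07:17–14:50 = 7 h 33 min; less 45 min break → 6 h 48 min
Sat: 06:17–15:30 = 9 h 13 min; less 45 min break → 8 h 28 min
Sun: 09:52–14:56 = 5 h 4 min; less 45 min break → 4 h 19 min
Total: 10 h 9 min + 6 h 54 min + 5 h 31 min + 5 h 56 min + 6 h 48 min + 8 h 28 min + 4 h 19 min = 48 h 5 min.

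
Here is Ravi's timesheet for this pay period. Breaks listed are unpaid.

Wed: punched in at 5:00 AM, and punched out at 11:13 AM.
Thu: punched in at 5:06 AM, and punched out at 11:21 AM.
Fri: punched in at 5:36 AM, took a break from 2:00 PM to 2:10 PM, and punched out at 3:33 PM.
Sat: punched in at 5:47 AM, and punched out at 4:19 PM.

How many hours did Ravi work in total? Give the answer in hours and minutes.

32 h 47 min

Wed: 5:00 AM–11:13 AM = 6 h 13 min
Thu: 5:06 AM–11:21 AM = 6 h 15 min
Fri: 5:36 AM–3:33 PM = 9 h 57 min; less 10 min break → 9 h 47 min
Sat: 5:47 AM–4:19 PM = 10 h 32 min
Total: 6 h 13 min + 6 h 15 min + 9 h 47 min + 10 h 32 min = 32 h 47 min.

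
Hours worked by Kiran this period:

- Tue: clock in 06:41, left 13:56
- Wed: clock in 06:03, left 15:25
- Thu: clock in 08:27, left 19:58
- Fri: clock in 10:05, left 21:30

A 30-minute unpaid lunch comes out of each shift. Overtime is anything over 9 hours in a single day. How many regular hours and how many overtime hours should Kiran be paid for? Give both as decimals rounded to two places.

Tue: 06:41–13:56 = 7 h 15 min; less 30 min break → 6 h 45 min
Wed: 06:03–15:25 = 9 h 22 min; less 30 min break → 8 h 52 min
Thu: 08:27–19:58 = 11 h 31 min; less 30 min break → 11 h 1 min
Fri: 10:05–21:30 = 11 h 25 min; less 30 min break → 10 h 55 min
Tue reg 6 h 45 min / OT 0 h 0 min; Wed reg 8 h 52 min / OT 0 h 0 min; Thu reg 9 h 0 min / OT 2 h 1 min; Fri reg 9 h 0 min / OT 1 h 55 min.
Totals: regular 33 h 37 min, overtime 3 h 56 min.

Regular 33.62 hours, overtime 3.93 hours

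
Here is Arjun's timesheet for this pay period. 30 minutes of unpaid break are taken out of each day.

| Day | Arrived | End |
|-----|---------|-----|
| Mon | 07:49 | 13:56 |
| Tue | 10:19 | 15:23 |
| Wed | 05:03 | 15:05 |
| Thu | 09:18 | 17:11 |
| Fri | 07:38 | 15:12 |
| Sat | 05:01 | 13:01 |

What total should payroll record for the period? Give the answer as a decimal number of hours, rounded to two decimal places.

41.67 hours

Mon: 07:49–13:56 = 6 h 7 min; less 30 min break → 5 h 37 min
Tue: 10:19–15:23 = 5 h 4 min; less 30 min break → 4 h 34 min
Wed: 05:03–15:05 = 10 h 2 min; less 30 min break → 9 h 32 min
Thu: 09:18–17:11 = 7 h 53 min; less 30 min break → 7 h 23 min
Fri: 07:38–15:12 = 7 h 34 min; less 30 min break → 7 h 4 min
Sat: 05:01–13:01 = 8 h 0 min; less 30 min break → 7 h 30 min
Total: 5 h 37 min + 4 h 34 min + 9 h 32 min + 7 h 23 min + 7 h 4 min + 7 h 30 min = 41 h 40 min.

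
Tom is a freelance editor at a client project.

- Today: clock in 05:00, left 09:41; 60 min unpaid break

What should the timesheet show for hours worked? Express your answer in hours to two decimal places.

Today: 05:00–09:41 = 4 h 41 min; less 60 min break → 3 h 41 min

3.68 hours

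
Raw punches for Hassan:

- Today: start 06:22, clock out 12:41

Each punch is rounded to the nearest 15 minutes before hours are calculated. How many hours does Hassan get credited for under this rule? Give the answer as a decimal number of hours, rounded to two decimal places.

Today: in 06:22→06:15, out 12:41→12:45; 6 h 30 min

6.50 hours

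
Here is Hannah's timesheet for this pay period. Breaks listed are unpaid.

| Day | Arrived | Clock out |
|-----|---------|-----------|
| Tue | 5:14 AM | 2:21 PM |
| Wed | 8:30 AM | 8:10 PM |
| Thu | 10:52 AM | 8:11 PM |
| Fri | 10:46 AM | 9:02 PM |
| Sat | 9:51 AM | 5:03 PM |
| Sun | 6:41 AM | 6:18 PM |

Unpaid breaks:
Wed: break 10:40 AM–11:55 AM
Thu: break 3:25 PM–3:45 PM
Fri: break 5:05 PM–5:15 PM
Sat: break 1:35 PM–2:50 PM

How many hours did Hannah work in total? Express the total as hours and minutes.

56 h 11 min

Tue: 5:14 AM–2:21 PM = 9 h 7 min
Wed: 8:30 AM–8:10 PM = 11 h 40 min; less 75 min break → 10 h 25 min
Thu: 10:52 AM–8:11 PM = 9 h 19 min; less 20 min break → 8 h 59 min
Fri: 10:46 AM–9:02 PM = 10 h 16 min; less 10 min break → 10 h 6 min
Sat: 9:51 AM–5:03 PM = 7 h 12 min; less 75 min break → 5 h 57 min
Sun: 6:41 AM–6:18 PM = 11 h 37 min
Total: 9 h 7 min + 10 h 25 min + 8 h 59 min + 10 h 6 min + 5 h 57 min + 11 h 37 min = 56 h 11 min.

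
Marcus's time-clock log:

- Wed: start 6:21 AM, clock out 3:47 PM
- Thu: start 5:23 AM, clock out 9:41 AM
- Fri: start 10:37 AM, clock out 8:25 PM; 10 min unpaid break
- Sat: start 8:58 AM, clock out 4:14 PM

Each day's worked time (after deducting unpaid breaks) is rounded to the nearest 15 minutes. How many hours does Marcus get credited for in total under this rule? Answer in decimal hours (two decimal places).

30.75 hours

Wed: 6:21 AM–3:47 PM = 9 h 26 min → rounds to 9 h 30 min
Thu: 5:23 AM–9:41 AM = 4 h 18 min → rounds to 4 h 15 min
Fri: 10:37 AM–8:25 PM = 9 h 48 min − 10 min = 9 h 38 min → rounds to 9 h 45 min
Sat: 8:58 AM–4:14 PM = 7 h 16 min → rounds to 7 h 15 min
Total credited: 30 h 45 min.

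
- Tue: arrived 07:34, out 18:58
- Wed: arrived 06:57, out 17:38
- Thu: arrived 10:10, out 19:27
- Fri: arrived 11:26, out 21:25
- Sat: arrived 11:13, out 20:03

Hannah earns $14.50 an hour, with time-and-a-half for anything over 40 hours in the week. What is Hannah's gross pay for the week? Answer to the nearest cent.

$801.49

Tue: 07:34–18:58 = 11 h 24 min
Wed: 06:57–17:38 = 10 h 41 min
Thu: 10:10–19:27 = 9 h 17 min
Fri: 11:26–21:25 = 9 h 59 min
Sat: 11:13–20:03 = 8 h 50 min
Total worked: 50 h 11 min = 3011 min.
Regular 40 h 0 min = 2400 min at $14.50/h; overtime 10 h 11 min = 611 min at $21.75/h.
Pay = (2400 × $14.50 + 611 × $21.75) ÷ 60 = $801.49.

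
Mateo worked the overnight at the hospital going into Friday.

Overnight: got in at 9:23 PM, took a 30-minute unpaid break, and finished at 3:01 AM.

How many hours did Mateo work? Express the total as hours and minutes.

Overnight: 9:23 PM → midnight = 2 h 37 min; midnight → 3:01 AM = 3 h 1 min; span 5 h 38 min; less 30 min break → 5 h 8 min

5 h 8 min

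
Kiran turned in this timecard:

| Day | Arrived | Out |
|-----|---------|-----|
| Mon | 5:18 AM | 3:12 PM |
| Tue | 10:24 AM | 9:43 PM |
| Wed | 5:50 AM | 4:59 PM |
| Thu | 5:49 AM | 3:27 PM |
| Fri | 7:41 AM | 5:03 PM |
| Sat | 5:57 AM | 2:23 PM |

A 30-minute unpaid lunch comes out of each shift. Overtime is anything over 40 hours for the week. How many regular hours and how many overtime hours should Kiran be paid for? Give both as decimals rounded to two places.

Mon: 5:18 AM–3:12 PM = 9 h 54 min; less 30 min break → 9 h 24 min
Tue: 10:24 AM–9:43 PM = 11 h 19 min; less 30 min break → 10 h 49 min
Wed: 5:50 AM–4:59 PM = 11 h 9 min; less 30 min break → 10 h 39 min
Thu: 5:49 AM–3:27 PM = 9 h 38 min; less 30 min break → 9 h 8 min
Fri: 7:41 AM–5:03 PM = 9 h 22 min; less 30 min break → 8 h 52 min
Sat: 5:57 AM–2:23 PM = 8 h 26 min; less 30 min break → 7 h 56 min
Total worked: 56 h 48 min = 56.80 h.
Threshold 40 h → overtime 16 h 48 min, regular 40 h 0 min.

Regular 40.00 hours, overtime 16.80 hours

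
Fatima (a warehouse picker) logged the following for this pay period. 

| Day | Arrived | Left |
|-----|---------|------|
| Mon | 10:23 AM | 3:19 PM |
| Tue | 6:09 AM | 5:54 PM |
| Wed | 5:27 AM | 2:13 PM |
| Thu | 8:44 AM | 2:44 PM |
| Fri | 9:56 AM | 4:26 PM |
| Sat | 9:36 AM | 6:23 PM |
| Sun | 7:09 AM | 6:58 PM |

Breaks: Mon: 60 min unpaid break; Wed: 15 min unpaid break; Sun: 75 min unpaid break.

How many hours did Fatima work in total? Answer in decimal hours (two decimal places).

Mon: 10:23 AM–3:19 PM = 4 h 56 min; less 60 min break → 3 h 56 min
Tue: 6:09 AM–5:54 PM = 11 h 45 min
Wed: 5:27 AM–2:13 PM = 8 h 46 min; less 15 min break → 8 h 31 min
Thu: 8:44 AM–2:44 PM = 6 h 0 min
Fri: 9:56 AM–4:26 PM = 6 h 30 min
Sat: 9:36 AM–6:23 PM = 8 h 47 min
Sun: 7:09 AM–6:58 PM = 11 h 49 min; less 75 min break → 10 h 34 min
Total: 3 h 56 min + 11 h 45 min + 8 h 31 min + 6 h 0 min + 6 h 30 min + 8 h 47 min + 10 h 34 min = 56 h 3 min.

56.05 hours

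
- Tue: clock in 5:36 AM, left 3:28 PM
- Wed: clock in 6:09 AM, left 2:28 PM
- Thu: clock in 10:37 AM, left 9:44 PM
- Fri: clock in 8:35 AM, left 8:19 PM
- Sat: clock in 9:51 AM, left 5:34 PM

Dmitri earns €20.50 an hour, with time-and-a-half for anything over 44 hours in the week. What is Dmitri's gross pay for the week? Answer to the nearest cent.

Tue: 5:36 AM–3:28 PM = 9 h 52 min
Wed: 6:09 AM–2:28 PM = 8 h 19 min
Thu: 10:37 AM–9:44 PM = 11 h 7 min
Fri: 8:35 AM–8:19 PM = 11 h 44 min
Sat: 9:51 AM–5:34 PM = 7 h 43 min
Total worked: 48 h 45 min = 2925 min.
Regular 44 h 0 min = 2640 min at €20.50/h; overtime 4 h 45 min = 285 min at €30.75/h.
Pay = (2640 × €20.50 + 285 × €30.75) ÷ 60 = €1048.06.

€1048.06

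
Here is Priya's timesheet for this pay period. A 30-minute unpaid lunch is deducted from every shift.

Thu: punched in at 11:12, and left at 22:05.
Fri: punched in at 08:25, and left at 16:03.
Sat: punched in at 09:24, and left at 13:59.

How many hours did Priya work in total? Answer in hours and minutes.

21 h 36 min

Thu: 11:12–22:05 = 10 h 53 min; less 30 min break → 10 h 23 min
Fri: 08:25–16:03 = 7 h 38 min; less 30 min break → 7 h 8 min
Sat: 09:24–13:59 = 4 h 35 min; less 30 min break → 4 h 5 min
Total: 10 h 23 min + 7 h 8 min + 4 h 5 min = 21 h 36 min.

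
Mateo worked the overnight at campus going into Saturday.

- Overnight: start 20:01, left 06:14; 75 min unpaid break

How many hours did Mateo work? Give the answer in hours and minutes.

Overnight: 20:01 → midnight = 3 h 59 min; midnight → 06:14 = 6 h 14 min; span 10 h 13 min; less 75 min break → 8 h 58 min

8 h 58 min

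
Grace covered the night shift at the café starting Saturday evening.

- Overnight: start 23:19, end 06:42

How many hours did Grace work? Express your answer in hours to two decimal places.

Overnight: 23:19 → midnight = 0 h 41 min; midnight → 06:42 = 6 h 42 min; span 7 h 23 min

7.38 hours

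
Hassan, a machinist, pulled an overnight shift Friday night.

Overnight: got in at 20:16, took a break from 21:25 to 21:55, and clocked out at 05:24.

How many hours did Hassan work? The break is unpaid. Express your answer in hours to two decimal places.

Overnight: 20:16 → midnight = 3 h 44 min; midnight → 05:24 = 5 h 24 min; span 9 h 8 min; less 30 min break → 8 h 38 min

8.63 hours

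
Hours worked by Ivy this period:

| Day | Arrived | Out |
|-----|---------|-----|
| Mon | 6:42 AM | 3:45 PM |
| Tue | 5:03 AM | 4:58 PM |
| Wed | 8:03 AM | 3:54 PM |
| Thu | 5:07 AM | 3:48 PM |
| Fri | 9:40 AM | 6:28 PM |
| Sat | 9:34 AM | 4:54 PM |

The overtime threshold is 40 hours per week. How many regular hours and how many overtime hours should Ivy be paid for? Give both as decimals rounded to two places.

Mon: 6:42 AM–3:45 PM = 9 h 3 min
Tue: 5:03 AM–4:58 PM = 11 h 55 min
Wed: 8:03 AM–3:54 PM = 7 h 51 min
Thu: 5:07 AM–3:48 PM = 10 h 41 min
Fri: 9:40 AM–6:28 PM = 8 h 48 min
Sat: 9:34 AM–4:54 PM = 7 h 20 min
Total worked: 55 h 38 min = 55.63 h.
Threshold 40 h → overtime 15 h 38 min, regular 40 h 0 min.

Regular 40.00 hours, overtime 15.63 hours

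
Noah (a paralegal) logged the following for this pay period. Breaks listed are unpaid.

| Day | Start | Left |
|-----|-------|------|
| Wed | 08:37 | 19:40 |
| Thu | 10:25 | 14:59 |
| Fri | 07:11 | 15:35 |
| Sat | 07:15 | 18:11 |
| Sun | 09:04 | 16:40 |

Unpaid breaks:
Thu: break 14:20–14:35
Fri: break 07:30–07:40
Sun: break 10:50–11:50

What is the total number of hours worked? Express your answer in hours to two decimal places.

Wed: 08:37–19:40 = 11 h 3 min
Thu: 10:25–14:59 = 4 h 34 min; less 15 min break → 4 h 19 min
Fri: 07:11–15:35 = 8 h 24 min; less 10 min break → 8 h 14 min
Sat: 07:15–18:11 = 10 h 56 min
Sun: 09:04–16:40 = 7 h 36 min; less 60 min break → 6 h 36 min
Total: 11 h 3 min + 4 h 19 min + 8 h 14 min + 10 h 56 min + 6 h 36 min = 41 h 8 min.

41.13 hours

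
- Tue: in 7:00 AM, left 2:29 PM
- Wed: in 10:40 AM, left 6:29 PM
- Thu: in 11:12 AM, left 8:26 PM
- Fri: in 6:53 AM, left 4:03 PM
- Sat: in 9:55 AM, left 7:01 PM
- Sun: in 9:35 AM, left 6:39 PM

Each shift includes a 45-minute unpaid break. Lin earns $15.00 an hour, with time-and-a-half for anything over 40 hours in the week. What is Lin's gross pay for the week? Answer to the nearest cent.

$765.75

Tue: 7:00 AM–2:29 PM = 7 h 29 min; less 45 min break → 6 h 44 min
Wed: 10:40 AM–6:29 PM = 7 h 49 min; less 45 min break → 7 h 4 min
Thu: 11:12 AM–8:26 PM = 9 h 14 min; less 45 min break → 8 h 29 min
Fri: 6:53 AM–4:03 PM = 9 h 10 min; less 45 min break → 8 h 25 min
Sat: 9:55 AM–7:01 PM = 9 h 6 min; less 45 min break → 8 h 21 min
Sun: 9:35 AM–6:39 PM = 9 h 4 min; less 45 min break → 8 h 19 min
Total worked: 47 h 22 min = 2842 min.
Regular 40 h 0 min = 2400 min at $15.00/h; overtime 7 h 22 min = 442 min at $22.50/h.
Pay = (2400 × $15.00 + 442 × $22.50) ÷ 60 = $765.75.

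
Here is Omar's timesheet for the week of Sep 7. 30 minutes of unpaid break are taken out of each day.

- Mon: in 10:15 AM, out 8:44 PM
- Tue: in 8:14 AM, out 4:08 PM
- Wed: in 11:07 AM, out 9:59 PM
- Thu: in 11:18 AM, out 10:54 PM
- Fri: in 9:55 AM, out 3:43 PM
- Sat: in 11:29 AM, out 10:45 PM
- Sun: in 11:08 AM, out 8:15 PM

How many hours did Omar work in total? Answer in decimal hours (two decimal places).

63.53 hours

Mon: 10:15 AM–8:44 PM = 10 h 29 min; less 30 min break → 9 h 59 min
Tue: 8:14 AM–4:08 PM = 7 h 54 min; less 30 min break → 7 h 24 min
Wed: 11:07 AM–9:59 PM = 10 h 52 min; less 30 min break → 10 h 22 min
Thu: 11:18 AM–10:54 PM = 11 h 36 min; less 30 min break → 11 h 6 min
Fri: 9:55 AM–3:43 PM = 5 h 48 min; less 30 min break → 5 h 18 min
Sat: 11:29 AM–10:45 PM = 11 h 16 min; less 30 min break → 10 h 46 min
Sun: 11:08 AM–8:15 PM = 9 h 7 min; less 30 min break → 8 h 37 min
Total: 9 h 59 min + 7 h 24 min + 10 h 22 min + 11 h 6 min + 5 h 18 min + 10 h 46 min + 8 h 37 min = 63 h 32 min.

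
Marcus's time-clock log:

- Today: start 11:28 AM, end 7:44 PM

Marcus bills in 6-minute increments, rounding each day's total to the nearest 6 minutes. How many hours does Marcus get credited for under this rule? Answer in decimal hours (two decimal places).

Today: 11:28 AM–7:44 PM = 8 h 16 min → rounds to 8 h 18 min

8.30 hours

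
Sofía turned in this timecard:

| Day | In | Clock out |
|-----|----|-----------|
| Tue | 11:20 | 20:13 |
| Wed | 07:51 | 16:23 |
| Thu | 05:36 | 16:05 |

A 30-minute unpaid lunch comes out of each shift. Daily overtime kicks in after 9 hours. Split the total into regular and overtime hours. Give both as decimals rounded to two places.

Regular 25.42 hours, overtime 0.98 hours

Tue: 11:20–20:13 = 8 h 53 min; less 30 min break → 8 h 23 min
Wed: 07:51–16:23 = 8 h 32 min; less 30 min break → 8 h 2 min
Thu: 05:36–16:05 = 10 h 29 min; less 30 min break → 9 h 59 min
Tue reg 8 h 23 min / OT 0 h 0 min; Wed reg 8 h 2 min / OT 0 h 0 min; Thu reg 9 h 0 min / OT 0 h 59 min.
Totals: regular 25 h 25 min, overtime 0 h 59 min.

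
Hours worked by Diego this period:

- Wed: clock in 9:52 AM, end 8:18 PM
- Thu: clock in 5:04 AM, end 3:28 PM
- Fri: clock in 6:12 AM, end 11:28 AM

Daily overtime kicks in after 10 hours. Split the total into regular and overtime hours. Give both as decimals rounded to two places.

Wed: 9:52 AM–8:18 PM = 10 h 26 min
Thu: 5:04 AM–3:28 PM = 10 h 24 min
Fri: 6:12 AM–11:28 AM = 5 h 16 min
Wed reg 10 h 0 min / OT 0 h 26 min; Thu reg 10 h 0 min / OT 0 h 24 min; Fri reg 5 h 16 min / OT 0 h 0 min.
Totals: regular 25 h 16 min, overtime 0 h 50 min.

Regular 25.27 hours, overtime 0.83 hours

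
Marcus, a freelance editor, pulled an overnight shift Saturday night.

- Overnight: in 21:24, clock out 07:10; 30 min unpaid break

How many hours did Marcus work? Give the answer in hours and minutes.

9 h 16 min

Overnight: 21:24 → midnight = 2 h 36 min; midnight → 07:10 = 7 h 10 min; span 9 h 46 min; less 30 min break → 9 h 16 min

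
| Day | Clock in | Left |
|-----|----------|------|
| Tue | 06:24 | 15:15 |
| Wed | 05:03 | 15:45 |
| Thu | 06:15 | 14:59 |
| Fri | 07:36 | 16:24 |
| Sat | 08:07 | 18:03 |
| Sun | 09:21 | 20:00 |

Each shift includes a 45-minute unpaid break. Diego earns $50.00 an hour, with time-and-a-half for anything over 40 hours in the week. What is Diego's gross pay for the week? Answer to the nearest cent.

Tue: 06:24–15:15 = 8 h 51 min; less 45 min break → 8 h 6 min
Wed: 05:03–15:45 = 10 h 42 min; less 45 min break → 9 h 57 min
Thu: 06:15–14:59 = 8 h 44 min; less 45 min break → 7 h 59 min
Fri: 07:36–16:24 = 8 h 48 min; less 45 min break → 8 h 3 min
Sat: 08:07–18:03 = 9 h 56 min; less 45 min break → 9 h 11 min
Sun: 09:21–20:00 = 10 h 39 min; less 45 min break → 9 h 54 min
Total worked: 53 h 10 min = 3190 min.
Regular 40 h 0 min = 2400 min at $50.00/h; overtime 13 h 10 min = 790 min at $75.00/h.
Pay = (2400 × $50.00 + 790 × $75.00) ÷ 60 = $2987.50.

$2987.50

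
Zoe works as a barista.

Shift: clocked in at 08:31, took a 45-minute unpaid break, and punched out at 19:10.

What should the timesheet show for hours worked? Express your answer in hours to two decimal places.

9.90 hours

Shift: 08:31–19:10 = 10 h 39 min; less 45 min break → 9 h 54 min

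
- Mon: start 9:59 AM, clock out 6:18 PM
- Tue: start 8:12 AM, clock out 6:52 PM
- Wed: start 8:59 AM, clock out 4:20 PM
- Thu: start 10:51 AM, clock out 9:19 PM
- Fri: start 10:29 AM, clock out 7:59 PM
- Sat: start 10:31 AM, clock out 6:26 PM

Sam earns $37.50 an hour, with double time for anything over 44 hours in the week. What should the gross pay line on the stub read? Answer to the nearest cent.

$2416.25

Mon: 9:59 AM–6:18 PM = 8 h 19 min
Tue: 8:12 AM–6:52 PM = 10 h 40 min
Wed: 8:59 AM–4:20 PM = 7 h 21 min
Thu: 10:51 AM–9:19 PM = 10 h 28 min
Fri: 10:29 AM–7:59 PM = 9 h 30 min
Sat: 10:31 AM–6:26 PM = 7 h 55 min
Total worked: 54 h 13 min = 3253 min.
Regular 44 h 0 min = 2640 min at $37.50/h; overtime 10 h 13 min = 613 min at $75.00/h.
Pay = (2640 × $37.50 + 613 × $75.00) ÷ 60 = $2416.25.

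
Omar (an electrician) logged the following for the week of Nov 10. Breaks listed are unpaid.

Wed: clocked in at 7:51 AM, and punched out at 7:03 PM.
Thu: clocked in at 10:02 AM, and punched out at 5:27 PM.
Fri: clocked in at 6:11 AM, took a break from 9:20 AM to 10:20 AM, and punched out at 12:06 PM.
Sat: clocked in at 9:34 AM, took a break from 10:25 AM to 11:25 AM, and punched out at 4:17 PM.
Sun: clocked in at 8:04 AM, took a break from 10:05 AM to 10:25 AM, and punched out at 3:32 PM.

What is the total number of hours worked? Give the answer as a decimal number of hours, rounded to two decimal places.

36.38 hours

Wed: 7:51 AM–7:03 PM = 11 h 12 min
Thu: 10:02 AM–5:27 PM = 7 h 25 min
Fri: 6:11 AM–12:06 PM = 5 h 55 min; less 60 min break → 4 h 55 min
Sat: 9:34 AM–4:17 PM = 6 h 43 min; less 60 min break → 5 h 43 min
Sun: 8:04 AM–3:32 PM = 7 h 28 min; less 20 min break → 7 h 8 min
Total: 11 h 12 min + 7 h 25 min + 4 h 55 min + 5 h 43 min + 7 h 8 min = 36 h 23 min.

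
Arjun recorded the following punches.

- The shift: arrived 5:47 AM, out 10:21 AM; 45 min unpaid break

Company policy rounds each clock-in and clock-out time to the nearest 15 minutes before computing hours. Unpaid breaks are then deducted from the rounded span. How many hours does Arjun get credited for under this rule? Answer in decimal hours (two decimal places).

The shift: in 5:47 AM→5:45 AM, out 10:21 AM→10:15 AM; 4 h 30 min − 45 min = 3 h 45 min

3.75 hours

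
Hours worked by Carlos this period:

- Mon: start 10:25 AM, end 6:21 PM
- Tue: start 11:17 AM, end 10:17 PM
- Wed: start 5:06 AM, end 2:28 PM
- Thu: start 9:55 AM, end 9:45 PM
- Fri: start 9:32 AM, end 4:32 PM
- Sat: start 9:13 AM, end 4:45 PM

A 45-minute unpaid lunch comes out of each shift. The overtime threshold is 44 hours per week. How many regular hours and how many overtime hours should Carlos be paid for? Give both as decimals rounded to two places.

Regular 44.00 hours, overtime 6.17 hours

Mon: 10:25 AM–6:21 PM = 7 h 56 min; less 45 min break → 7 h 11 min
Tue: 11:17 AM–10:17 PM = 11 h 0 min; less 45 min break → 10 h 15 min
Wed: 5:06 AM–2:28 PM = 9 h 22 min; less 45 min break → 8 h 37 min
Thu: 9:55 AM–9:45 PM = 11 h 50 min; less 45 min break → 11 h 5 min
Fri: 9:32 AM–4:32 PM = 7 h 0 min; less 45 min break → 6 h 15 min
Sat: 9:13 AM–4:45 PM = 7 h 32 min; less 45 min break → 6 h 47 min
Total worked: 50 h 10 min = 50.17 h.
Threshold 44 h → overtime 6 h 10 min, regular 44 h 0 min.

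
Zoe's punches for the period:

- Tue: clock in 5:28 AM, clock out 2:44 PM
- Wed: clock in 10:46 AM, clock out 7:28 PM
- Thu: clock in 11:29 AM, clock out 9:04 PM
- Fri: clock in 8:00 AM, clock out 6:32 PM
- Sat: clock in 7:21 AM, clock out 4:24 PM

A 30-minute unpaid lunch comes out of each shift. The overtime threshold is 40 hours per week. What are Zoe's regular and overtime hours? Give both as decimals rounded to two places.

Tue: 5:28 AM–2:44 PM = 9 h 16 min; less 30 min break → 8 h 46 min
Wed: 10:46 AM–7:28 PM = 8 h 42 min; less 30 min break → 8 h 12 min
Thu: 11:29 AM–9:04 PM = 9 h 35 min; less 30 min break → 9 h 5 min
Fri: 8:00 AM–6:32 PM = 10 h 32 min; less 30 min break → 10 h 2 min
Sat: 7:21 AM–4:24 PM = 9 h 3 min; less 30 min break → 8 h 33 min
Total worked: 44 h 38 min = 44.63 h.
Threshold 40 h → overtime 4 h 38 min, regular 40 h 0 min.

Regular 40.00 hours, overtime 4.63 hours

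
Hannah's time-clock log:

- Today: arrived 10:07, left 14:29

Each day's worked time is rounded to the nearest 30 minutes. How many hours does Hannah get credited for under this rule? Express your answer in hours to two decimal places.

4.50 hours

Today: 10:07–14:29 = 4 h 22 min → rounds to 4 h 30 min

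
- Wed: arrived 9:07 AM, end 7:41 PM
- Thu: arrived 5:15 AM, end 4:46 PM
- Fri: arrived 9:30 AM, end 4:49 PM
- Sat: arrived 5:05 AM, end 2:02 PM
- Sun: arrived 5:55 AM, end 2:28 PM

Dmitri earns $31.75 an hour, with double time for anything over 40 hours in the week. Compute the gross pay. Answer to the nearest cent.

$1708.15

Wed: 9:07 AM–7:41 PM = 10 h 34 min
Thu: 5:15 AM–4:46 PM = 11 h 31 min
Fri: 9:30 AM–4:49 PM = 7 h 19 min
Sat: 5:05 AM–2:02 PM = 8 h 57 min
Sun: 5:55 AM–2:28 PM = 8 h 33 min
Total worked: 46 h 54 min = 2814 min.
Regular 40 h 0 min = 2400 min at $31.75/h; overtime 6 h 54 min = 414 min at $63.50/h.
Pay = (2400 × $31.75 + 414 × $63.50) ÷ 60 = $1708.15.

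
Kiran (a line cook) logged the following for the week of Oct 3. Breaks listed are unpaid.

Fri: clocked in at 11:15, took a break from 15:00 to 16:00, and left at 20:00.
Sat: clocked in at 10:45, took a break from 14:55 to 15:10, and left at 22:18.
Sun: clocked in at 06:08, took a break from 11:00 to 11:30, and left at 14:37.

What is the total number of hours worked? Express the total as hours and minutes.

27 h 2 min

Fri: 11:15–20:00 = 8 h 45 min; less 60 min break → 7 h 45 min
Sat: 10:45–22:18 = 11 h 33 min; less 15 min break → 11 h 18 min
Sun: 06:08–14:37 = 8 h 29 min; less 30 min break → 7 h 59 min
Total: 7 h 45 min + 11 h 18 min + 7 h 59 min = 27 h 2 min.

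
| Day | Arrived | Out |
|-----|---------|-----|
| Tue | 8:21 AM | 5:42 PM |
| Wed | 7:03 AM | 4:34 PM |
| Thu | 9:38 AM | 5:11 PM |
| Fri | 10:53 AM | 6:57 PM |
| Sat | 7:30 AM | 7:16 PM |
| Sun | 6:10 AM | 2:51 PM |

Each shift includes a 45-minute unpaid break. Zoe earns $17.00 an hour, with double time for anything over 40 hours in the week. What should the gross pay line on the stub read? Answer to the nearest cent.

Tue: 8:21 AM–5:42 PM = 9 h 21 min; less 45 min break → 8 h 36 min
Wed: 7:03 AM–4:34 PM = 9 h 31 min; less 45 min break → 8 h 46 min
Thu: 9:38 AM–5:11 PM = 7 h 33 min; less 45 min break → 6 h 48 min
Fri: 10:53 AM–6:57 PM = 8 h 4 min; less 45 min break → 7 h 19 min
Sat: 7:30 AM–7:16 PM = 11 h 46 min; less 45 min break → 11 h 1 min
Sun: 6:10 AM–2:51 PM = 8 h 41 min; less 45 min break → 7 h 56 min
Total worked: 50 h 26 min = 3026 min.
Regular 40 h 0 min = 2400 min at $17.00/h; overtime 10 h 26 min = 626 min at $34.00/h.
Pay = (2400 × $17.00 + 626 × $34.00) ÷ 60 = $1034.73.

$1034.73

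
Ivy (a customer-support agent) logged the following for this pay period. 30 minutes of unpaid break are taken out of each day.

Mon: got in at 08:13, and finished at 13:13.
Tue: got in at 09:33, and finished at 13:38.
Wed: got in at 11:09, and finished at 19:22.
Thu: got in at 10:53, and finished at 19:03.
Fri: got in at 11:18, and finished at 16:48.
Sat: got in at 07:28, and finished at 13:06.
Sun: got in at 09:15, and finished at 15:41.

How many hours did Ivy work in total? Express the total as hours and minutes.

Mon: 08:13–13:13 = 5 h 0 min; less 30 min break → 4 h 30 min
Tue: 09:33–13:38 = 4 h 5 min; less 30 min break → 3 h 35 min
Wed: 11:09–19:22 = 8 h 13 min; less 30 min break → 7 h 43 min
Thu: 10:53–19:03 = 8 h 10 min; less 30 min break → 7 h 40 min
Fri: 11:18–16:48 = 5 h 30 min; less 30 min break → 5 h 0 min
Sat: 07:28–13:06 = 5 h 38 min; less 30 min break → 5 h 8 min
Sun: 09:15–15:41 = 6 h 26 min; less 30 min break → 5 h 56 min
Total: 4 h 30 min + 3 h 35 min + 7 h 43 min + 7 h 40 min + 5 h 0 min + 5 h 8 min + 5 h 56 min = 39 h 32 min.

39 h 32 min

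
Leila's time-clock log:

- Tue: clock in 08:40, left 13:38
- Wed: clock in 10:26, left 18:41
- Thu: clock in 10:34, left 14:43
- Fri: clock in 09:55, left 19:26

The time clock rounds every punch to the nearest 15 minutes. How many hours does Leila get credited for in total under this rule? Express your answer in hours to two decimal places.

Tue: in 08:40→08:45, out 13:38→13:45; 5 h 0 min
Wed: in 10:26→10:30, out 18:41→18:45; 8 h 15 min
Thu: in 10:34→10:30, out 14:43→14:45; 4 h 15 min
Fri: in 09:55→10:00, out 19:26→19:30; 9 h 30 min
Total credited: 27 h 0 min.

27.00 hours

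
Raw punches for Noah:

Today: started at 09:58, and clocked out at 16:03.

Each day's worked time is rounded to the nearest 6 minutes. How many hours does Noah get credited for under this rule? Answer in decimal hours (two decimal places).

6.10 hours

Today: 09:58–16:03 = 6 h 5 min → rounds to 6 h 6 min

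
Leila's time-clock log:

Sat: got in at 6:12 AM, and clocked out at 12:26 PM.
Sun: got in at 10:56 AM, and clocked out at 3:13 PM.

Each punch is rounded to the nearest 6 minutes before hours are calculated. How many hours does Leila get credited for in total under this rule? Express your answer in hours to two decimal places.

Sat: in 6:12 AM→6:12 AM, out 12:26 PM→12:24 PM; 6 h 12 min
Sun: in 10:56 AM→10:54 AM, out 3:13 PM→3:12 PM; 4 h 18 min
Total credited: 10 h 30 min.

10.50 hours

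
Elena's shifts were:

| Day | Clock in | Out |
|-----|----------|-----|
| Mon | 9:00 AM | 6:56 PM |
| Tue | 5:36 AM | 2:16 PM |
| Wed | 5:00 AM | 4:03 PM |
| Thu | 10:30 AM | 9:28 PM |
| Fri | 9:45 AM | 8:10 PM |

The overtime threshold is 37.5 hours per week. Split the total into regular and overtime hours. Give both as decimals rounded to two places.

Regular 37.50 hours, overtime 13.53 hours

Mon: 9:00 AM–6:56 PM = 9 h 56 min
Tue: 5:36 AM–2:16 PM = 8 h 40 min
Wed: 5:00 AM–4:03 PM = 11 h 3 min
Thu: 10:30 AM–9:28 PM = 10 h 58 min
Fri: 9:45 AM–8:10 PM = 10 h 25 min
Total worked: 51 h 2 min = 51.03 h.
Threshold 37.5 h → overtime 13 h 32 min, regular 37 h 30 min.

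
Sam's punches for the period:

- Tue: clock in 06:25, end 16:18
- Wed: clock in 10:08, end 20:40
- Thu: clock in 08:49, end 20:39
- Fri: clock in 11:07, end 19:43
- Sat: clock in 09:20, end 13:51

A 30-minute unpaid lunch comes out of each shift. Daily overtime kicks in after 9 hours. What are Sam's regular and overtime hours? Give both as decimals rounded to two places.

Tue: 06:25–16:18 = 9 h 53 min; less 30 min break → 9 h 23 min
Wed: 10:08–20:40 = 10 h 32 min; less 30 min break → 10 h 2 min
Thu: 08:49–20:39 = 11 h 50 min; less 30 min break → 11 h 20 min
Fri: 11:07–19:43 = 8 h 36 min; less 30 min break → 8 h 6 min
Sat: 09:20–13:51 = 4 h 31 min; less 30 min break → 4 h 1 min
Tue reg 9 h 0 min / OT 0 h 23 min; Wed reg 9 h 0 min / OT 1 h 2 min; Thu reg 9 h 0 min / OT 2 h 20 min; Fri reg 8 h 6 min / OT 0 h 0 min; Sat reg 4 h 1 min / OT 0 h 0 min.
Totals: regular 39 h 7 min, overtime 3 h 45 min.

Regular 39.12 hours, overtime 3.75 hours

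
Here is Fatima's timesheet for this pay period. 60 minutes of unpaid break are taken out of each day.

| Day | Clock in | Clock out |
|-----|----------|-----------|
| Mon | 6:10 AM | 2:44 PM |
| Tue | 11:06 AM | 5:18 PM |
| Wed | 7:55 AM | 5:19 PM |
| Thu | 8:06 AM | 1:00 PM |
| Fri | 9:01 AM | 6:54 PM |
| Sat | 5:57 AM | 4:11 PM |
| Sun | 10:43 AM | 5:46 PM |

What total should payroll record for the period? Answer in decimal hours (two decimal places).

Mon: 6:10 AM–2:44 PM = 8 h 34 min; less 60 min break → 7 h 34 min
Tue: 11:06 AM–5:18 PM = 6 h 12 min; less 60 min break → 5 h 12 min
Wed: 7:55 AM–5:19 PM = 9 h 24 min; less 60 min break → 8 h 24 min
Thu: 8:06 AM–1:00 PM = 4 h 54 min; less 60 min break → 3 h 54 min
Fri: 9:01 AM–6:54 PM = 9 h 53 min; less 60 min break → 8 h 53 min
Sat: 5:57 AM–4:11 PM = 10 h 14 min; less 60 min break → 9 h 14 min
Sun: 10:43 AM–5:46 PM = 7 h 3 min; less 60 min break → 6 h 3 min
Total: 7 h 34 min + 5 h 12 min + 8 h 24 min + 3 h 54 min + 8 h 53 min + 9 h 14 min + 6 h 3 min = 49 h 14 min.

49.23 hours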